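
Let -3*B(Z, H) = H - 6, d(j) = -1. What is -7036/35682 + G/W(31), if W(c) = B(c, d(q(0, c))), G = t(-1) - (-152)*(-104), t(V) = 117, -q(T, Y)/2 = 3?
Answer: -839854019/124887 ≈ -6724.9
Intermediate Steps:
q(T, Y) = -6 (q(T, Y) = -2*3 = -6)
G = -15691 (G = 117 - (-152)*(-104) = 117 - 1*15808 = 117 - 15808 = -15691)
B(Z, H) = 2 - H/3 (B(Z, H) = -(H - 6)/3 = -(-6 + H)/3 = 2 - H/3)
W(c) = 7/3 (W(c) = 2 - 1/3*(-1) = 2 + 1/3 = 7/3)
-7036/35682 + G/W(31) = -7036/35682 - 15691/7/3 = -7036*1/35682 - 15691*3/7 = -3518/17841 - 47073/7 = -839854019/124887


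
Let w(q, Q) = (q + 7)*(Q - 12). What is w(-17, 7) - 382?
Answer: -332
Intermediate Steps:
w(q, Q) = (-12 + Q)*(7 + q) (w(q, Q) = (7 + q)*(-12 + Q) = (-12 + Q)*(7 + q))
w(-17, 7) - 382 = (-84 - 12*(-17) + 7*7 + 7*(-17)) - 382 = (-84 + 204 + 49 - 119) - 382 = 50 - 382 = -332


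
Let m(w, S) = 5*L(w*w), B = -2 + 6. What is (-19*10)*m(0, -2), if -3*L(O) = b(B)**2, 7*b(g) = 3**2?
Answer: 25650/49 ≈ 523.47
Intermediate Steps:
B = 4
b(g) = 9/7 (b(g) = (1/7)*3**2 = (1/7)*9 = 9/7)
L(O) = -27/49 (L(O) = -(9/7)**2/3 = -1/3*81/49 = -27/49)
m(w, S) = -135/49 (m(w, S) = 5*(-27/49) = -135/49)
(-19*10)*m(0, -2) = -19*10*(-135/49) = -190*(-135/49) = 25650/49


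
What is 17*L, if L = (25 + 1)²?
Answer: 11492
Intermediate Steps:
L = 676 (L = 26² = 676)
17*L = 17*676 = 11492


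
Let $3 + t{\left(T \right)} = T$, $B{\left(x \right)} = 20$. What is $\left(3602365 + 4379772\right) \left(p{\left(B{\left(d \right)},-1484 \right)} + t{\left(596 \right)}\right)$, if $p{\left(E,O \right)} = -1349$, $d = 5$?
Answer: $-6034495572$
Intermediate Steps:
$t{\left(T \right)} = -3 + T$
$\left(3602365 + 4379772\right) \left(p{\left(B{\left(d \right)},-1484 \right)} + t{\left(596 \right)}\right) = \left(3602365 + 4379772\right) \left(-1349 + \left(-3 + 596\right)\right) = 7982137 \left(-1349 + 593\right) = 7982137 \left(-756\right) = -6034495572$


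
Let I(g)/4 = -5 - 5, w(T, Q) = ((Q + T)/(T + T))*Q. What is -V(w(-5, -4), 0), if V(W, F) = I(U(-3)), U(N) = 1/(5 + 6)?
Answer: 40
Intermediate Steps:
w(T, Q) = Q*(Q + T)/(2*T) (w(T, Q) = ((Q + T)/((2*T)))*Q = ((Q + T)*(1/(2*T)))*Q = ((Q + T)/(2*T))*Q = Q*(Q + T)/(2*T))
U(N) = 1/11
I(g) = -40 (I(g) = 4*(-5 - 5) = 4*(-10) = -40)
V(W, F) = -40
-V(w(-5, -4), 0) = -1*(-40) = 40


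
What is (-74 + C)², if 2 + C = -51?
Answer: 16129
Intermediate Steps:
C = -53 (C = -2 - 51 = -53)
(-74 + C)² = (-74 - 53)² = (-127)² = 16129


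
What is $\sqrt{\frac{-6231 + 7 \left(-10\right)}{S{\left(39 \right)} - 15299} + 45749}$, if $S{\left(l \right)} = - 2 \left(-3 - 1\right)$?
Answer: $\frac{2 \sqrt{297135671935}}{5097} \approx 213.89$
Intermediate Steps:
$S{\left(l \right)} = 8$ ($S{\left(l \right)} = \left(-2\right) \left(-4\right) = 8$)
$\sqrt{\frac{-6231 + 7 \left(-10\right)}{S{\left(39 \right)} - 15299} + 45749} = \sqrt{\frac{-6231 + 7 \left(-10\right)}{8 - 15299} + 45749} = \sqrt{\frac{-6231 - 70}{-15291} + 45749} = \sqrt{\left(-6301\right) \left(- \frac{1}{15291}\right) + 45749} = \sqrt{\frac{6301}{15291} + 45749} = \sqrt{\frac{699554260}{15291}} = \frac{2 \sqrt{297135671935}}{5097}$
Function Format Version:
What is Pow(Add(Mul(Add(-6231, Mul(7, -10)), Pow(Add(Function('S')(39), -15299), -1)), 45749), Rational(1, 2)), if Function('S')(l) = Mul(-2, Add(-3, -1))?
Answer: Mul(Rational(2, 5097), Pow(297135671935, Rational(1, 2))) ≈ 213.89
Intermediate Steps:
Function('S')(l) = 8 (Function('S')(l) = Mul(-2, -4) = 8)
Pow(Add(Mul(Add(-6231, Mul(7, -10)), Pow(Add(Function('S')(39), -15299), -1)), 45749), Rational(1, 2)) = Pow(Add(Mul(Add(-6231, Mul(7, -10)), Pow(Add(8, -15299), -1)), 45749), Rational(1, 2)) = Pow(Add(Mul(Add(-6231, -70), Pow(-15291, -1)), 45749), Rational(1, 2)) = Pow(Add(Mul(-6301, Rational(-1, 15291)), 45749), Rational(1, 2)) = Pow(Add(Rational(6301, 15291), 45749), Rational(1, 2)) = Pow(Rational(699554260, 15291), Rational(1, 2)) = Mul(Rational(2, 5097), Pow(297135671935, Rational(1, 2)))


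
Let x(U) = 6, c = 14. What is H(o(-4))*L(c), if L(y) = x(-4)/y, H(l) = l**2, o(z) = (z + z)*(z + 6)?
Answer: 768/7 ≈ 109.71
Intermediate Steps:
o(z) = 2*z*(6 + z) (o(z) = (2*z)*(6 + z) = 2*z*(6 + z))
L(y) = 6/y
H(o(-4))*L(c) = (2*(-4)*(6 - 4))**2*(6/14) = (2*(-4)*2)**2*(6*(1/14)) = (-16)**2*(3/7) = 256*(3/7) = 768/7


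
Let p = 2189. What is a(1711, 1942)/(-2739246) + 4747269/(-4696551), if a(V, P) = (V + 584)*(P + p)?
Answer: -59740675363/13359302742 ≈ -4.4718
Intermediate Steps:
a(V, P) = (584 + V)*(2189 + P) (a(V, P) = (V + 584)*(P + 2189) = (584 + V)*(2189 + P))
a(1711, 1942)/(-2739246) + 4747269/(-4696551) = (1278376 + 584*1942 + 2189*1711 + 1942*1711)/(-2739246) + 4747269/(-4696551) = (1278376 + 1134128 + 3745379 + 3322762)*(-1/2739246) + 4747269*(-1/4696551) = 9480645*(-1/2739246) - 14789/14631 = -3160215/913082 - 14789/14631 = -59740675363/13359302742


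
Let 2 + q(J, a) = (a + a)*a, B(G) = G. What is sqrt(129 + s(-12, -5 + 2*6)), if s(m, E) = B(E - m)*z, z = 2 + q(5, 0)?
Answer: sqrt(129) ≈ 11.358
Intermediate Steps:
q(J, a) = -2 + 2*a**2 (q(J, a) = -2 + (a + a)*a = -2 + (2*a)*a = -2 + 2*a**2)
z = 0 (z = 2 + (-2 + 2*0**2) = 2 + (-2 + 2*0) = 2 + (-2 + 0) = 2 - 2 = 0)
s(m, E) = 0 (s(m, E) = (E - m)*0 = 0)
sqrt(129 + s(-12, -5 + 2*6)) = sqrt(129 + 0) = sqrt(129)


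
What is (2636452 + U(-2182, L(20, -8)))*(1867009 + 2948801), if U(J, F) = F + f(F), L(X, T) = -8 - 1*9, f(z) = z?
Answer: 12696488168580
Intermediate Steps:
L(X, T) = -17 (L(X, T) = -8 - 9 = -17)
U(J, F) = 2*F (U(J, F) = F + F = 2*F)
(2636452 + U(-2182, L(20, -8)))*(1867009 + 2948801) = (2636452 + 2*(-17))*(1867009 + 2948801) = (2636452 - 34)*4815810 = 2636418*4815810 = 12696488168580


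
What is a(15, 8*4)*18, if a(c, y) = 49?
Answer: 882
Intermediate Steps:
a(15, 8*4)*18 = 49*18 = 882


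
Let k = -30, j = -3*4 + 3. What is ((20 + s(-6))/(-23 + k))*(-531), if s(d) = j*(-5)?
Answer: 34515/53 ≈ 651.23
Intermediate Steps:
j = -9 (j = -12 + 3 = -9)
s(d) = 45 (s(d) = -9*(-5) = 45)
((20 + s(-6))/(-23 + k))*(-531) = ((20 + 45)/(-23 - 30))*(-531) = (65/(-53))*(-531) = (65*(-1/53))*(-531) = -65/53*(-531) = 34515/53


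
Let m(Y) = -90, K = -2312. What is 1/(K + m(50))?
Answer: -1/2402 ≈ -0.00041632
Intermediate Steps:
1/(K + m(50)) = 1/(-2312 - 90) = 1/(-2402) = -1/2402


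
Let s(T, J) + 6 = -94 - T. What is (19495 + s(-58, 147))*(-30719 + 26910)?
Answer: -74096477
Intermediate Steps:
s(T, J) = -100 - T (s(T, J) = -6 + (-94 - T) = -100 - T)
(19495 + s(-58, 147))*(-30719 + 26910) = (19495 + (-100 - 1*(-58)))*(-30719 + 26910) = (19495 + (-100 + 58))*(-3809) = (19495 - 42)*(-3809) = 19453*(-3809) = -74096477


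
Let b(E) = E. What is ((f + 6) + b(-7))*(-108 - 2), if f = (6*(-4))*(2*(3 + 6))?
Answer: 47630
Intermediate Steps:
f = -432 (f = -48*9 = -24*18 = -432)
((f + 6) + b(-7))*(-108 - 2) = ((-432 + 6) - 7)*(-108 - 2) = (-426 - 7)*(-110) = -433*(-110) = 47630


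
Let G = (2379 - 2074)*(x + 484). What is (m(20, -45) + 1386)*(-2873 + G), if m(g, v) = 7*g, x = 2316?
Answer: 1298819802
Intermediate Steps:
G = 854000 (G = (2379 - 2074)*(2316 + 484) = 305*2800 = 854000)
(m(20, -45) + 1386)*(-2873 + G) = (7*20 + 1386)*(-2873 + 854000) = (140 + 1386)*851127 = 1526*851127 = 1298819802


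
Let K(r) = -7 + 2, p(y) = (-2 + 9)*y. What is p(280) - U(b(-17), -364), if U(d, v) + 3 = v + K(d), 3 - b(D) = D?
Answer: 2332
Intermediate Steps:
b(D) = 3 - D
p(y) = 7*y
K(r) = -5
U(d, v) = -8 + v (U(d, v) = -3 + (v - 5) = -3 + (-5 + v) = -8 + v)
p(280) - U(b(-17), -364) = 7*280 - (-8 - 364) = 1960 - 1*(-372) = 1960 + 372 = 2332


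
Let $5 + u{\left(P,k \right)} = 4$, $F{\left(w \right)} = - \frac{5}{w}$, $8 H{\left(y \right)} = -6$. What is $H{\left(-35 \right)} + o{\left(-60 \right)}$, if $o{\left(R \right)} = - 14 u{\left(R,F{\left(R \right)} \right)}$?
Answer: $\frac{53}{4} \approx 13.25$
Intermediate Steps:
$H{\left(y \right)} = - \frac{3}{4}$ ($H{\left(y \right)} = \frac{1}{8} \left(-6\right) = - \frac{3}{4}$)
$u{\left(P,k \right)} = -1$ ($u{\left(P,k \right)} = -5 + 4 = -1$)
$o{\left(R \right)} = 14$ ($o{\left(R \right)} = \left(-14\right) \left(-1\right) = 14$)
$H{\left(-35 \right)} + o{\left(-60 \right)} = - \frac{3}{4} + 14 = \frac{53}{4}$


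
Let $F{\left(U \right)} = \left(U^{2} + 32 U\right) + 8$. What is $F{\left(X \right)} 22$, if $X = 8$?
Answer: $7216$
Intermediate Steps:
$F{\left(U \right)} = 8 + U^{2} + 32 U$
$F{\left(X \right)} 22 = \left(8 + 8^{2} + 32 \cdot 8\right) 22 = \left(8 + 64 + 256\right) 22 = 328 \cdot 22 = 7216$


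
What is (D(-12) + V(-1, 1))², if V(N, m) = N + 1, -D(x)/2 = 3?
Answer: 36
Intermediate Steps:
D(x) = -6 (D(x) = -2*3 = -6)
V(N, m) = 1 + N
(D(-12) + V(-1, 1))² = (-6 + (1 - 1))² = (-6 + 0)² = (-6)² = 36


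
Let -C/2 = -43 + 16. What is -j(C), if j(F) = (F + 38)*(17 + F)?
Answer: -6532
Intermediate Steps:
C = 54 (C = -2*(-43 + 16) = -2*(-27) = 54)
j(F) = (17 + F)*(38 + F) (j(F) = (38 + F)*(17 + F) = (17 + F)*(38 + F))
-j(C) = -(646 + 54² + 55*54) = -(646 + 2916 + 2970) = -1*6532 = -6532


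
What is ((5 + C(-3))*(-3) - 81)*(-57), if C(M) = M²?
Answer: 7011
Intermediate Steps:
((5 + C(-3))*(-3) - 81)*(-57) = ((5 + (-3)²)*(-3) - 81)*(-57) = ((5 + 9)*(-3) - 81)*(-57) = (14*(-3) - 81)*(-57) = (-42 - 81)*(-57) = -123*(-57) = 7011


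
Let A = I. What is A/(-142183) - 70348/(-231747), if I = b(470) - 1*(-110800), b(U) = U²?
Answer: -66868190216/32950483701 ≈ -2.0294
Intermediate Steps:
I = 331700 (I = 470² - 1*(-110800) = 220900 + 110800 = 331700)
A = 331700
A/(-142183) - 70348/(-231747) = 331700/(-142183) - 70348/(-231747) = 331700*(-1/142183) - 70348*(-1/231747) = -331700/142183 + 70348/231747 = -66868190216/32950483701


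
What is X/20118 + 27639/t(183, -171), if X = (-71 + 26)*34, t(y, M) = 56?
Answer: 13237041/26824 ≈ 493.48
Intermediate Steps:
X = -1530 (X = -45*34 = -1530)
X/20118 + 27639/t(183, -171) = -1530/20118 + 27639/56 = -1530*1/20118 + 27639*(1/56) = -255/3353 + 27639/56 = 13237041/26824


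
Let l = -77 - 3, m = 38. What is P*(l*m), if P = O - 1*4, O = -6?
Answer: 30400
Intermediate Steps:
P = -10 (P = -6 - 1*4 = -6 - 4 = -10)
l = -80
P*(l*m) = -(-800)*38 = -10*(-3040) = 30400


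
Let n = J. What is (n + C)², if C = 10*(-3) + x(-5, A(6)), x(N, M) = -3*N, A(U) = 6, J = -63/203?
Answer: 197136/841 ≈ 234.41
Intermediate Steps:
J = -9/29 (J = -63*1/203 = -9/29 ≈ -0.31034)
C = -15 (C = 10*(-3) - 3*(-5) = -30 + 15 = -15)
n = -9/29 ≈ -0.31034
(n + C)² = (-9/29 - 15)² = (-444/29)² = 197136/841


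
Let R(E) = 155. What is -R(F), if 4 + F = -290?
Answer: -155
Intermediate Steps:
F = -294 (F = -4 - 290 = -294)
-R(F) = -1*155 = -155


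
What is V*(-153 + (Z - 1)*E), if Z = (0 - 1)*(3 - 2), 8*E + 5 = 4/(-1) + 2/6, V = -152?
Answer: 68780/3 ≈ 22927.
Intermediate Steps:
E = -13/12 (E = -5/8 + (4/(-1) + 2/6)/8 = -5/8 + (4*(-1) + 2*(⅙))/8 = -5/8 + (-4 + ⅓)/8 = -5/8 + (⅛)*(-11/3) = -5/8 - 11/24 = -13/12 ≈ -1.0833)
Z = -1 (Z = -1*1 = -1)
V*(-153 + (Z - 1)*E) = -152*(-153 + (-1 - 1)*(-13/12)) = -152*(-153 - 2*(-13/12)) = -152*(-153 + 13/6) = -152*(-905/6) = 68780/3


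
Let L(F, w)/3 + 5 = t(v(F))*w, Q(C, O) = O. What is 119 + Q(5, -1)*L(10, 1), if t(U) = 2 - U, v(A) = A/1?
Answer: 158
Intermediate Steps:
v(A) = A (v(A) = A*1 = A)
L(F, w) = -15 + 3*w*(2 - F) (L(F, w) = -15 + 3*((2 - F)*w) = -15 + 3*(w*(2 - F)) = -15 + 3*w*(2 - F))
119 + Q(5, -1)*L(10, 1) = 119 - (-15 - 3*1*(-2 + 10)) = 119 - (-15 - 3*1*8) = 119 - (-15 - 24) = 119 - 1*(-39) = 119 + 39 = 158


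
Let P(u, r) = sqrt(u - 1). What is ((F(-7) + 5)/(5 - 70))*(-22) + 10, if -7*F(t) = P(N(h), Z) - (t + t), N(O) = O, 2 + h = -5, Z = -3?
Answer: 716/65 - 44*I*sqrt(2)/455 ≈ 11.015 - 0.13676*I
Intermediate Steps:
h = -7 (h = -2 - 5 = -7)
P(u, r) = sqrt(-1 + u)
F(t) = 2*t/7 - 2*I*sqrt(2)/7 (F(t) = -(sqrt(-1 - 7) - (t + t))/7 = -(sqrt(-8) - 2*t)/7 = -(2*I*sqrt(2) - 2*t)/7 = -(-2*t + 2*I*sqrt(2))/7 = 2*t/7 - 2*I*sqrt(2)/7)
((F(-7) + 5)/(5 - 70))*(-22) + 10 = ((((2/7)*(-7) - 2*I*sqrt(2)/7) + 5)/(5 - 70))*(-22) + 10 = (((-2 - 2*I*sqrt(2)/7) + 5)/(-65))*(-22) + 10 = ((3 - 2*I*sqrt(2)/7)*(-1/65))*(-22) + 10 = (-3/65 + 2*I*sqrt(2)/455)*(-22) + 10 = (66/65 - 44*I*sqrt(2)/455) + 10 = 716/65 - 44*I*sqrt(2)/455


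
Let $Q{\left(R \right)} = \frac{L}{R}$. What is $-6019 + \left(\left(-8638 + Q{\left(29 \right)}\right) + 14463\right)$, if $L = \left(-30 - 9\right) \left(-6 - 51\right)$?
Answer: $- \frac{3403}{29} \approx -117.34$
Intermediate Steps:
$L = 2223$ ($L = \left(-39\right) \left(-57\right) = 2223$)
$Q{\left(R \right)} = \frac{2223}{R}$
$-6019 + \left(\left(-8638 + Q{\left(29 \right)}\right) + 14463\right) = -6019 + \left(\left(-8638 + \frac{2223}{29}\right) + 14463\right) = -6019 + \left(- \frac{248279}{29} + 14463\right) = -6019 + \frac{171148}{29} = - \frac{3403}{29}$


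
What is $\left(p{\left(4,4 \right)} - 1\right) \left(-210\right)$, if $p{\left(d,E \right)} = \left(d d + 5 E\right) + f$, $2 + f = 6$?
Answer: $-8190$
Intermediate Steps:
$f = 4$ ($f = -2 + 6 = 4$)
$p{\left(d,E \right)} = 4 + d^{2} + 5 E$ ($p{\left(d,E \right)} = \left(d d + 5 E\right) + 4 = \left(d^{2} + 5 E\right) + 4 = 4 + d^{2} + 5 E$)
$\left(p{\left(4,4 \right)} - 1\right) \left(-210\right) = \left(\left(4 + 4^{2} + 5 \cdot 4\right) - 1\right) \left(-210\right) = \left(\left(4 + 16 + 20\right) - 1\right) \left(-210\right) = \left(40 - 1\right) \left(-210\right) = 39 \left(-210\right) = -8190$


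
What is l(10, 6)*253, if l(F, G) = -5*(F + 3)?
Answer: -16445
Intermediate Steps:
l(F, G) = -15 - 5*F (l(F, G) = -5*(3 + F) = -15 - 5*F)
l(10, 6)*253 = (-15 - 5*10)*253 = (-15 - 50)*253 = -65*253 = -16445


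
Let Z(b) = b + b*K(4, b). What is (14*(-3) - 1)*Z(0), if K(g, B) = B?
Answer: 0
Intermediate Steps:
Z(b) = b + b² (Z(b) = b + b*b = b + b²)
(14*(-3) - 1)*Z(0) = (14*(-3) - 1)*(0*(1 + 0)) = (-42 - 1)*(0*1) = -43*0 = 0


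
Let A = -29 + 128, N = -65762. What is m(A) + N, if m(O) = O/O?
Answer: -65761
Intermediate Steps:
A = 99
m(O) = 1
m(A) + N = 1 - 65762 = -65761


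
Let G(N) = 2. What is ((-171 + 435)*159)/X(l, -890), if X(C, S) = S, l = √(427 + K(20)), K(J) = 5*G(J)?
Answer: -20988/445 ≈ -47.164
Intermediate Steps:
K(J) = 10 (K(J) = 5*2 = 10)
l = √437 (l = √(427 + 10) = √437 ≈ 20.905)
((-171 + 435)*159)/X(l, -890) = ((-171 + 435)*159)/(-890) = (264*159)*(-1/890) = 41976*(-1/890) = -20988/445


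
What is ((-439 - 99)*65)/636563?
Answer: -34970/636563 ≈ -0.054936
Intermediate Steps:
((-439 - 99)*65)/636563 = -538*65*(1/636563) = -34970*1/636563 = -34970/636563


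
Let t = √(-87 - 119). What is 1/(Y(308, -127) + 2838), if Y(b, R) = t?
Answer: 1419/4027225 - I*√206/8054450 ≈ 0.00035235 - 1.782e-6*I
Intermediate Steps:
t = I*√206 (t = √(-206) = I*√206 ≈ 14.353*I)
Y(b, R) = I*√206
1/(Y(308, -127) + 2838) = 1/(I*√206 + 2838) = 1/(2838 + I*√206)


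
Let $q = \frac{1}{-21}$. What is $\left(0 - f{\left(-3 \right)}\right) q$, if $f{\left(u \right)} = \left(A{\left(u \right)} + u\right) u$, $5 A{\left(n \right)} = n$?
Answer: $\frac{18}{35} \approx 0.51429$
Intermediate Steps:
$A{\left(n \right)} = \frac{n}{5}$
$f{\left(u \right)} = \frac{6 u^{2}}{5}$ ($f{\left(u \right)} = \left(\frac{u}{5} + u\right) u = \frac{6 u}{5} u = \frac{6 u^{2}}{5}$)
$q = - \frac{1}{21} \approx -0.047619$
$\left(0 - f{\left(-3 \right)}\right) q = \left(0 - \frac{6 \left(-3\right)^{2}}{5}\right) \left(- \frac{1}{21}\right) = \left(0 - \frac{6}{5} \cdot 9\right) \left(- \frac{1}{21}\right) = \left(0 - \frac{54}{5}\right) \left(- \frac{1}{21}\right) = \left(- \frac{54}{5}\right) \left(- \frac{1}{21}\right) = \frac{18}{35}$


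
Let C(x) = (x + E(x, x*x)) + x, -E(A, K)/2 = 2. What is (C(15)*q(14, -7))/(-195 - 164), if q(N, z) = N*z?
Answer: 2548/359 ≈ 7.0975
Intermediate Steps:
E(A, K) = -4 (E(A, K) = -2*2 = -4)
C(x) = -4 + 2*x (C(x) = (x - 4) + x = (-4 + x) + x = -4 + 2*x)
(C(15)*q(14, -7))/(-195 - 164) = ((-4 + 2*15)*(14*(-7)))/(-195 - 164) = ((-4 + 30)*(-98))/(-359) = (26*(-98))*(-1/359) = -2548*(-1/359) = 2548/359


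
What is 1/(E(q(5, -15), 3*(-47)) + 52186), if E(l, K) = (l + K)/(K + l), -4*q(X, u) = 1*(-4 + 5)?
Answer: 1/52187 ≈ 1.9162e-5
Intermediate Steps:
q(X, u) = -¼ (q(X, u) = -(-4 + 5)/4 = -1/4 = -¼*1 = -¼)
E(l, K) = 1 (E(l, K) = (K + l)/(K + l) = 1)
1/(E(q(5, -15), 3*(-47)) + 52186) = 1/(1 + 52186) = 1/52187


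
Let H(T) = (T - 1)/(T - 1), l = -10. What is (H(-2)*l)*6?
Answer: -60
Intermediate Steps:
H(T) = 1 (H(T) = (-1 + T)/(-1 + T) = 1)
(H(-2)*l)*6 = (1*(-10))*6 = -10*6 = -60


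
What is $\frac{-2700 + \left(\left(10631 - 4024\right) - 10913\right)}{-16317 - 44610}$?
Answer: $\frac{7006}{60927} \approx 0.11499$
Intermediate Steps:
$\frac{-2700 + \left(\left(10631 - 4024\right) - 10913\right)}{-16317 - 44610} = \frac{-2700 + \left(6607 - 10913\right)}{-60927} = \left(-2700 - 4306\right) \left(- \frac{1}{60927}\right) = \left(-7006\right) \left(- \frac{1}{60927}\right) = \frac{7006}{60927}$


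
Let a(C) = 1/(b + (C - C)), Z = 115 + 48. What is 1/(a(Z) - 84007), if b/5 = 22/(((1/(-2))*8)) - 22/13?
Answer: -935/78546571 ≈ -1.1904e-5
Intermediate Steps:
b = -935/26 (b = 5*(22/(((1/(-2))*8)) - 22/13) = 5*(22/(((1*(-½))*8)) - 22*1/13) = 5*(22/((-½*8)) - 22/13) = 5*(22/(-4) - 22/13) = 5*(22*(-¼) - 22/13) = 5*(-11/2 - 22/13) = 5*(-187/26) = -935/26 ≈ -35.962)
Z = 163
a(C) = -26/935 (a(C) = 1/(-935/26 + (C - C)) = 1/(-935/26 + 0) = 1/(-935/26) = -26/935)
1/(a(Z) - 84007) = 1/(-26/935 - 84007) = 1/(-78546571/935) = -935/78546571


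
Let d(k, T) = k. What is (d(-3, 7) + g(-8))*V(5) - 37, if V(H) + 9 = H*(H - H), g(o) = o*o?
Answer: -586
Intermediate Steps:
g(o) = o**2
V(H) = -9 (V(H) = -9 + H*(H - H) = -9 + H*0 = -9 + 0 = -9)
(d(-3, 7) + g(-8))*V(5) - 37 = (-3 + (-8)**2)*(-9) - 37 = (-3 + 64)*(-9) - 37 = 61*(-9) - 37 = -549 - 37 = -586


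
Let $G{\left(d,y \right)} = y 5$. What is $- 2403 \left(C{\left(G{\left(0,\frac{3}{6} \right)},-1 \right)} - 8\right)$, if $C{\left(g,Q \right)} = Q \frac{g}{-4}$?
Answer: $\frac{141777}{8} \approx 17722.0$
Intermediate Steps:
$G{\left(d,y \right)} = 5 y$
$C{\left(g,Q \right)} = - \frac{Q g}{4}$ ($C{\left(g,Q \right)} = Q g \left(- \frac{1}{4}\right) = Q \left(- \frac{g}{4}\right) = - \frac{Q g}{4}$)
$- 2403 \left(C{\left(G{\left(0,\frac{3}{6} \right)},-1 \right)} - 8\right) = - 2403 \left(\left(- \frac{1}{4}\right) \left(-1\right) 5 \cdot \frac{3}{6} - 8\right) = - 2403 \left(\left(- \frac{1}{4}\right) \left(-1\right) 5 \cdot 3 \cdot \frac{1}{6} - 8\right) = - 2403 \left(\left(- \frac{1}{4}\right) \left(-1\right) 5 \cdot \frac{1}{2} - 8\right) = - 2403 \left(\left(- \frac{1}{4}\right) \left(-1\right) \frac{5}{2} - 8\right) = - 2403 \left(\frac{5}{8} - 8\right) = \left(-2403\right) \left(- \frac{59}{8}\right) = \frac{141777}{8}$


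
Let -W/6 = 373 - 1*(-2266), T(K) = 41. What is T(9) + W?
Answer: -15793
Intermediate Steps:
W = -15834 (W = -6*(373 - 1*(-2266)) = -6*(373 + 2266) = -6*2639 = -15834)
T(9) + W = 41 - 15834 = -15793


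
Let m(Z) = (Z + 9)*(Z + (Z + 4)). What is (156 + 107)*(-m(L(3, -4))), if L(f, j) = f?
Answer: -31560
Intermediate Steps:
m(Z) = (4 + 2*Z)*(9 + Z) (m(Z) = (9 + Z)*(Z + (4 + Z)) = (9 + Z)*(4 + 2*Z) = (4 + 2*Z)*(9 + Z))
(156 + 107)*(-m(L(3, -4))) = (156 + 107)*(-(36 + 2*3² + 22*3)) = 263*(-(36 + 2*9 + 66)) = 263*(-(36 + 18 + 66)) = 263*(-1*120) = 263*(-120) = -31560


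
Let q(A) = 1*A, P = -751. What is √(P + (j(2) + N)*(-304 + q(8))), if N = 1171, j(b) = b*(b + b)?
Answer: I*√349735 ≈ 591.38*I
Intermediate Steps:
j(b) = 2*b² (j(b) = b*(2*b) = 2*b²)
q(A) = A
√(P + (j(2) + N)*(-304 + q(8))) = √(-751 + (2*2² + 1171)*(-304 + 8)) = √(-751 + (2*4 + 1171)*(-296)) = √(-751 + (8 + 1171)*(-296)) = √(-751 + 1179*(-296)) = √(-751 - 348984) = √(-349735) = I*√349735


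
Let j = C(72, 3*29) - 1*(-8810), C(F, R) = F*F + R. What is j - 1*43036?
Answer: -28955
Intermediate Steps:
C(F, R) = R + F**2 (C(F, R) = F**2 + R = R + F**2)
j = 14081 (j = (3*29 + 72**2) - 1*(-8810) = (87 + 5184) + 8810 = 5271 + 8810 = 14081)
j - 1*43036 = 14081 - 1*43036 = 14081 - 43036 = -28955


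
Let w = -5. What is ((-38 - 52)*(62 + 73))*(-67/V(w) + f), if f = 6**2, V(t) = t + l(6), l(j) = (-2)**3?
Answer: -6500250/13 ≈ -5.0002e+5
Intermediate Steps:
l(j) = -8
V(t) = -8 + t (V(t) = t - 8 = -8 + t)
f = 36
((-38 - 52)*(62 + 73))*(-67/V(w) + f) = ((-38 - 52)*(62 + 73))*(-67/(-8 - 5) + 36) = (-90*135)*(-67/(-13) + 36) = -12150*(-67*(-1/13) + 36) = -12150*(67/13 + 36) = -12150*535/13 = -6500250/13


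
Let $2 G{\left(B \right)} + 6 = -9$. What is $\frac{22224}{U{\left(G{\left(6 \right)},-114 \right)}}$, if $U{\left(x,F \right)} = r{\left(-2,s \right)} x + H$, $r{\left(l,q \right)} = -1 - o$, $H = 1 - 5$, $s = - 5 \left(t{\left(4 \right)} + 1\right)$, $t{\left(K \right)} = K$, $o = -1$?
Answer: $-5556$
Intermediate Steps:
$G{\left(B \right)} = - \frac{15}{2}$ ($G{\left(B \right)} = -3 + \frac{1}{2} \left(-9\right) = -3 - \frac{9}{2} = - \frac{15}{2}$)
$s = -25$ ($s = - 5 \left(4 + 1\right) = \left(-5\right) 5 = -25$)
$H = -4$ ($H = 1 - 5 = -4$)
$r{\left(l,q \right)} = 0$ ($r{\left(l,q \right)} = -1 - -1 = -1 + 1 = 0$)
$U{\left(x,F \right)} = -4$ ($U{\left(x,F \right)} = 0 x - 4 = 0 - 4 = -4$)
$\frac{22224}{U{\left(G{\left(6 \right)},-114 \right)}} = \frac{22224}{-4} = 22224 \left(- \frac{1}{4}\right) = -5556$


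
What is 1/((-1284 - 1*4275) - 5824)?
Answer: -1/11383 ≈ -8.7850e-5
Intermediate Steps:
1/((-1284 - 1*4275) - 5824) = 1/((-1284 - 4275) - 5824) = 1/(-5559 - 5824) = 1/(-11383) = -1/11383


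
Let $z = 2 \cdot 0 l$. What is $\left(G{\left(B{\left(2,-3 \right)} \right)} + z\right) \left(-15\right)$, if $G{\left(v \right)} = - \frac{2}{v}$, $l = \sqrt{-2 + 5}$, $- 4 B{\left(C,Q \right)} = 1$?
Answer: $-120$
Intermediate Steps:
$B{\left(C,Q \right)} = - \frac{1}{4}$ ($B{\left(C,Q \right)} = \left(- \frac{1}{4}\right) 1 = - \frac{1}{4}$)
$l = \sqrt{3} \approx 1.732$
$z = 0$ ($z = 2 \cdot 0 \sqrt{3} = 0 \sqrt{3} = 0$)
$\left(G{\left(B{\left(2,-3 \right)} \right)} + z\right) \left(-15\right) = \left(- \frac{2}{- \frac{1}{4}} + 0\right) \left(-15\right) = \left(\left(-2\right) \left(-4\right) + 0\right) \left(-15\right) = \left(8 + 0\right) \left(-15\right) = 8 \left(-15\right) = -120$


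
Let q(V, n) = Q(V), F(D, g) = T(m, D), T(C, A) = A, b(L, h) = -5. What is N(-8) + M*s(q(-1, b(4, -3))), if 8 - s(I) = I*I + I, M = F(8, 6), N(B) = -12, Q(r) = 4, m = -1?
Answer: -108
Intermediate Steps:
F(D, g) = D
q(V, n) = 4
M = 8
s(I) = 8 - I - I² (s(I) = 8 - (I*I + I) = 8 - (I² + I) = 8 - (I + I²) = 8 + (-I - I²) = 8 - I - I²)
N(-8) + M*s(q(-1, b(4, -3))) = -12 + 8*(8 - 1*4 - 1*4²) = -12 + 8*(8 - 4 - 1*16) = -12 + 8*(8 - 4 - 16) = -12 + 8*(-12) = -12 - 96 = -108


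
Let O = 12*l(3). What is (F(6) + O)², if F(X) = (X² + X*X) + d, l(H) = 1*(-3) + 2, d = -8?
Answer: 2704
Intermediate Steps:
l(H) = -1 (l(H) = -3 + 2 = -1)
F(X) = -8 + 2*X² (F(X) = (X² + X*X) - 8 = (X² + X²) - 8 = 2*X² - 8 = -8 + 2*X²)
O = -12 (O = 12*(-1) = -12)
(F(6) + O)² = ((-8 + 2*6²) - 12)² = ((-8 + 2*36) - 12)² = ((-8 + 72) - 12)² = (64 - 12)² = 52² = 2704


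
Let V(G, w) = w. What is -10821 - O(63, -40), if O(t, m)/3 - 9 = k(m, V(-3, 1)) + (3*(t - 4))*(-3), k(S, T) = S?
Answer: -9135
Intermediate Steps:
O(t, m) = 135 - 27*t + 3*m (O(t, m) = 27 + 3*(m + (3*(t - 4))*(-3)) = 27 + 3*(m + (3*(-4 + t))*(-3)) = 27 + 3*(m + (-12 + 3*t)*(-3)) = 27 + 3*(m + (36 - 9*t)) = 27 + 3*(36 + m - 9*t) = 27 + (108 - 27*t + 3*m) = 135 - 27*t + 3*m)
-10821 - O(63, -40) = -10821 - (135 - 27*63 + 3*(-40)) = -10821 - (135 - 1701 - 120) = -10821 - 1*(-1686) = -10821 + 1686 = -9135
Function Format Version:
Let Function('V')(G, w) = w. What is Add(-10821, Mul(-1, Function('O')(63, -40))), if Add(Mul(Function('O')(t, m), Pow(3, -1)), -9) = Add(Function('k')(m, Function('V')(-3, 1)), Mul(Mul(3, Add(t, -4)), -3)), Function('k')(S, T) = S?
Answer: -9135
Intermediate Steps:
Function('O')(t, m) = Add(135, Mul(-27, t), Mul(3, m)) (Function('O')(t, m) = Add(27, Mul(3, Add(m, Mul(Mul(3, Add(t, -4)), -3)))) = Add(27, Mul(3, Add(m, Mul(Mul(3, Add(-4, t)), -3)))) = Add(27, Mul(3, Add(m, Mul(Add(-12, Mul(3, t)), -3)))) = Add(27, Mul(3, Add(m, Add(36, Mul(-9, t))))) = Add(27, Mul(3, Add(36, m, Mul(-9, t)))) = Add(27, Add(108, Mul(-27, t), Mul(3, m))) = Add(135, Mul(-27, t), Mul(3, m)))
Add(-10821, Mul(-1, Function('O')(63, -40))) = Add(-10821, Mul(-1, Add(135, Mul(-27, 63), Mul(3, -40)))) = Add(-10821, Mul(-1, Add(135, -1701, -120))) = Add(-10821, Mul(-1, -1686)) = Add(-10821, 1686) = -9135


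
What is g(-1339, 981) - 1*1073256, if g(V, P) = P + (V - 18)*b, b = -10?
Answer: -1058705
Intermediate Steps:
g(V, P) = 180 + P - 10*V (g(V, P) = P + (V - 18)*(-10) = P + (-18 + V)*(-10) = P + (180 - 10*V) = 180 + P - 10*V)
g(-1339, 981) - 1*1073256 = (180 + 981 - 10*(-1339)) - 1*1073256 = (180 + 981 + 13390) - 1073256 = 14551 - 1073256 = -1058705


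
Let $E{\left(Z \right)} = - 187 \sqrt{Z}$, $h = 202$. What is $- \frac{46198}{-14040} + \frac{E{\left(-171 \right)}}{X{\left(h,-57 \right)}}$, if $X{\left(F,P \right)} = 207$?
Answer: $\frac{23099}{7020} - \frac{187 i \sqrt{19}}{69} \approx 3.2905 - 11.813 i$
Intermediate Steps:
$- \frac{46198}{-14040} + \frac{E{\left(-171 \right)}}{X{\left(h,-57 \right)}} = - \frac{46198}{-14040} + \frac{\left(-187\right) \sqrt{-171}}{207} = \left(-46198\right) \left(- \frac{1}{14040}\right) + - 187 \cdot 3 i \sqrt{19} \cdot \frac{1}{207} = \frac{23099}{7020} + - 561 i \sqrt{19} \cdot \frac{1}{207} = \frac{23099}{7020} - \frac{187 i \sqrt{19}}{69}$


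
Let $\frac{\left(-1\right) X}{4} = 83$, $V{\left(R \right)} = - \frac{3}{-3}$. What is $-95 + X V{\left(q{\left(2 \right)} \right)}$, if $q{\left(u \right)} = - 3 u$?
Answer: $-427$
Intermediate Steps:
$V{\left(R \right)} = 1$ ($V{\left(R \right)} = \left(-3\right) \left(- \frac{1}{3}\right) = 1$)
$X = -332$ ($X = \left(-4\right) 83 = -332$)
$-95 + X V{\left(q{\left(2 \right)} \right)} = -95 - 332 = -427$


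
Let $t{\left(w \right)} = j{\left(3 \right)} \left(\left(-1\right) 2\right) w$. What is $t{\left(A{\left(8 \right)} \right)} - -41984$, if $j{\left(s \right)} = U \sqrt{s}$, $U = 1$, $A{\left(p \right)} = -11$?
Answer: $41984 + 22 \sqrt{3} \approx 42022.0$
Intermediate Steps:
$j{\left(s \right)} = \sqrt{s}$ ($j{\left(s \right)} = 1 \sqrt{s} = \sqrt{s}$)
$t{\left(w \right)} = - 2 w \sqrt{3}$ ($t{\left(w \right)} = \sqrt{3} \left(\left(-1\right) 2\right) w = \sqrt{3} \left(-2\right) w = - 2 \sqrt{3} w = - 2 w \sqrt{3}$)
$t{\left(A{\left(8 \right)} \right)} - -41984 = \left(-2\right) \left(-11\right) \sqrt{3} - -41984 = 22 \sqrt{3} + 41984 = 41984 + 22 \sqrt{3}$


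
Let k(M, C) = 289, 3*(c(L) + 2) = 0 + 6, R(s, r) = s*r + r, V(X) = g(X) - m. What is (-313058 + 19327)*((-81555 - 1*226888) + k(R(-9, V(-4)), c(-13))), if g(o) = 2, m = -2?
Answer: 90514382574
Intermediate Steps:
V(X) = 4 (V(X) = 2 - 1*(-2) = 2 + 2 = 4)
R(s, r) = r + r*s (R(s, r) = r*s + r = r + r*s)
c(L) = 0 (c(L) = -2 + (0 + 6)/3 = -2 + (⅓)*6 = -2 + 2 = 0)
(-313058 + 19327)*((-81555 - 1*226888) + k(R(-9, V(-4)), c(-13))) = (-313058 + 19327)*((-81555 - 1*226888) + 289) = -293731*((-81555 - 226888) + 289) = -293731*(-308443 + 289) = -293731*(-308154) = 90514382574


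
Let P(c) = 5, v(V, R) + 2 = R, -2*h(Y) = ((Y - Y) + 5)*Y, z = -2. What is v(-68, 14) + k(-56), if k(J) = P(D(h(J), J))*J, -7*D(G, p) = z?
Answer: -268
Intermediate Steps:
h(Y) = -5*Y/2 (h(Y) = -((Y - Y) + 5)*Y/2 = -(0 + 5)*Y/2 = -5*Y/2)
v(V, R) = -2 + R
D(G, p) = 2/7 (D(G, p) = -⅐*(-2) = 2/7)
k(J) = 5*J
v(-68, 14) + k(-56) = (-2 + 14) + 5*(-56) = 12 - 280 = -268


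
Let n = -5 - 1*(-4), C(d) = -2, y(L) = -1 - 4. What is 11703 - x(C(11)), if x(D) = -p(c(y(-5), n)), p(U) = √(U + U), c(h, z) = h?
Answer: 11703 + I*√10 ≈ 11703.0 + 3.1623*I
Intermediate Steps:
y(L) = -5
n = -1 (n = -5 + 4 = -1)
p(U) = √2*√U (p(U) = √(2*U) = √2*√U)
x(D) = -I*√10 (x(D) = -√2*√(-5) = -√2*I*√5 = -I*√10)
11703 - x(C(11)) = 11703 - (-1)*I*√10 = 11703 + I*√10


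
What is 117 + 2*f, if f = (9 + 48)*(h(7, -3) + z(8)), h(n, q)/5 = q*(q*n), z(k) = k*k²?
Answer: 94395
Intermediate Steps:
z(k) = k³
h(n, q) = 5*n*q² (h(n, q) = 5*(q*(q*n)) = 5*(q*(n*q)) = 5*(n*q²) = 5*n*q²)
f = 47139 (f = (9 + 48)*(5*7*(-3)² + 8³) = 57*(5*7*9 + 512) = 57*(315 + 512) = 57*827 = 47139)
117 + 2*f = 117 + 2*47139 = 117 + 94278 = 94395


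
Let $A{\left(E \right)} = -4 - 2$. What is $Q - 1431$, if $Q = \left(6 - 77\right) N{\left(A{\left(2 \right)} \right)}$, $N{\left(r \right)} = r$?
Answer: $-1005$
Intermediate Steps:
$A{\left(E \right)} = -6$
$Q = 426$ ($Q = \left(6 - 77\right) \left(-6\right) = \left(-71\right) \left(-6\right) = 426$)
$Q - 1431 = 426 - 1431 = -1005$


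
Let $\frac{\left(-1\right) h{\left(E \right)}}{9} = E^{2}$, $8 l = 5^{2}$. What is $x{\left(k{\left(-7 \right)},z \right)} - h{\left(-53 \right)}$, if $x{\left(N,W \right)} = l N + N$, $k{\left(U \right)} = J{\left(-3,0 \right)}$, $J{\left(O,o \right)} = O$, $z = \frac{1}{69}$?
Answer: $\frac{202149}{8} \approx 25269.0$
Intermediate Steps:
$z = \frac{1}{69} \approx 0.014493$
$l = \frac{25}{8}$ ($l = \frac{5^{2}}{8} = \frac{1}{8} \cdot 25 = \frac{25}{8} \approx 3.125$)
$k{\left(U \right)} = -3$
$h{\left(E \right)} = - 9 E^{2}$
$x{\left(N,W \right)} = \frac{33 N}{8}$ ($x{\left(N,W \right)} = \frac{25 N}{8} + N = \frac{33 N}{8}$)
$x{\left(k{\left(-7 \right)},z \right)} - h{\left(-53 \right)} = \frac{33}{8} \left(-3\right) - - 9 \left(-53\right)^{2} = - \frac{99}{8} - \left(-9\right) 2809 = - \frac{99}{8} - -25281 = - \frac{99}{8} + 25281 = \frac{202149}{8}$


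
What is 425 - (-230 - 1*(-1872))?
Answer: -1217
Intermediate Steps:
425 - (-230 - 1*(-1872)) = 425 - (-230 + 1872) = 425 - 1*1642 = 425 - 1642 = -1217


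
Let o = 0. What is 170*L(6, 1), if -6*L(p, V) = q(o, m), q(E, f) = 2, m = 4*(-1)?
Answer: -170/3 ≈ -56.667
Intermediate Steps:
m = -4
L(p, V) = -1/3 (L(p, V) = -1/6*2 = -1/3)
170*L(6, 1) = 170*(-1/3) = -170/3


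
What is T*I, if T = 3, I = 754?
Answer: 2262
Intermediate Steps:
T*I = 3*754 = 2262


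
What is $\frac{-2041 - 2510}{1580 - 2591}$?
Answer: $\frac{1517}{337} \approx 4.5015$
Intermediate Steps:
$\frac{-2041 - 2510}{1580 - 2591} = - \frac{4551}{-1011} = \left(-4551\right) \left(- \frac{1}{1011}\right) = \frac{1517}{337}$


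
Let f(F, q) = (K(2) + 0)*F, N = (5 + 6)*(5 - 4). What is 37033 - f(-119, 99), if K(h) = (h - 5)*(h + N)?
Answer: 32392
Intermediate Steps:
N = 11 (N = 11*1 = 11)
K(h) = (-5 + h)*(11 + h) (K(h) = (h - 5)*(h + 11) = (-5 + h)*(11 + h))
f(F, q) = -39*F (f(F, q) = ((-55 + 2² + 6*2) + 0)*F = ((-55 + 4 + 12) + 0)*F = (-39 + 0)*F = -39*F)
37033 - f(-119, 99) = 37033 - (-39)*(-119) = 37033 - 1*4641 = 37033 - 4641 = 32392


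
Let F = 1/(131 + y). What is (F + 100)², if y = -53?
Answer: 60855601/6084 ≈ 10003.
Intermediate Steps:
F = 1/78 (F = 1/(131 - 53) = 1/78 ≈ 0.012821)
(F + 100)² = (1/78 + 100)² = (7801/78)² = 60855601/6084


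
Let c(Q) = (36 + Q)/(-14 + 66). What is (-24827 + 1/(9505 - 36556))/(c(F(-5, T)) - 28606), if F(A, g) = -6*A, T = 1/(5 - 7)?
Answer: 17461474628/20118450873 ≈ 0.86793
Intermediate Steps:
T = -½ (T = 1/(-2) = -½ ≈ -0.50000)
c(Q) = 9/13 + Q/52 (c(Q) = (36 + Q)/52 = (36 + Q)*(1/52) = 9/13 + Q/52)
(-24827 + 1/(9505 - 36556))/(c(F(-5, T)) - 28606) = (-24827 + 1/(9505 - 36556))/((9/13 + (-6*(-5))/52) - 28606) = (-24827 + 1/(-27051))/((9/13 + (1/52)*30) - 28606) = (-24827 - 1/27051)/((9/13 + 15/26) - 28606) = -671595178/(27051*(33/26 - 28606)) = -671595178/(27051*(-743723/26)) = -671595178/27051*(-26/743723) = 17461474628/20118450873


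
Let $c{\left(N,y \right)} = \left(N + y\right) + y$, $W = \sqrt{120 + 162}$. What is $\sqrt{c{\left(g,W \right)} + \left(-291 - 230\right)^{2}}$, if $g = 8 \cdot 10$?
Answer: $\sqrt{271521 + 2 \sqrt{282}} \approx 521.11$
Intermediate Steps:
$W = \sqrt{282} \approx 16.793$
$g = 80$
$c{\left(N,y \right)} = N + 2 y$
$\sqrt{c{\left(g,W \right)} + \left(-291 - 230\right)^{2}} = \sqrt{\left(80 + 2 \sqrt{282}\right) + \left(-291 - 230\right)^{2}} = \sqrt{\left(80 + 2 \sqrt{282}\right) + \left(-521\right)^{2}} = \sqrt{\left(80 + 2 \sqrt{282}\right) + 271441} = \sqrt{271521 + 2 \sqrt{282}}$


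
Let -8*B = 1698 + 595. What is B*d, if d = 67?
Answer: -153631/8 ≈ -19204.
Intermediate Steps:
B = -2293/8 (B = -(1698 + 595)/8 = -⅛*2293 = -2293/8 ≈ -286.63)
B*d = -2293/8*67 = -153631/8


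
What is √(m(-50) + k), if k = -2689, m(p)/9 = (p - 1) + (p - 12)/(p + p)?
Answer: I*√314242/10 ≈ 56.057*I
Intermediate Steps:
m(p) = -9 + 9*p + 9*(-12 + p)/(2*p) (m(p) = 9*((p - 1) + (p - 12)/(p + p)) = 9*((-1 + p) + (-12 + p)/((2*p))) = 9*((-1 + p) + (-12 + p)*(1/(2*p))) = 9*((-1 + p) + (-12 + p)/(2*p)) = 9*(-1 + p + (-12 + p)/(2*p)) = -9 + 9*p + 9*(-12 + p)/(2*p))
√(m(-50) + k) = √((-9/2 - 54/(-50) + 9*(-50)) - 2689) = √((-9/2 - 54*(-1/50) - 450) - 2689) = √((-9/2 + 27/25 - 450) - 2689) = √(-22671/50 - 2689) = √(-157121/50) = I*√314242/10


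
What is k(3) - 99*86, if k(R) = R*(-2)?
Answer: -8520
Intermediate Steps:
k(R) = -2*R
k(3) - 99*86 = -2*3 - 99*86 = -6 - 8514 = -8520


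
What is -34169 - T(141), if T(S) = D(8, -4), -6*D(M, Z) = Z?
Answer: -102509/3 ≈ -34170.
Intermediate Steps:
D(M, Z) = -Z/6
T(S) = ⅔ (T(S) = -⅙*(-4) = ⅔)
-34169 - T(141) = -34169 - 1*⅔ = -34169 - ⅔ = -102509/3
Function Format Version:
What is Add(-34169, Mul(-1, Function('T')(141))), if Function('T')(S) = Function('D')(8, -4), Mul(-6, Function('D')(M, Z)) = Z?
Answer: Rational(-102509, 3) ≈ -34170.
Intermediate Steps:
Function('D')(M, Z) = Mul(Rational(-1, 6), Z)
Function('T')(S) = Rational(2, 3) (Function('T')(S) = Mul(Rational(-1, 6), -4) = Rational(2, 3))
Add(-34169, Mul(-1, Function('T')(141))) = Add(-34169, Mul(-1, Rational(2, 3))) = Add(-34169, Rational(-2, 3)) = Rational(-102509, 3)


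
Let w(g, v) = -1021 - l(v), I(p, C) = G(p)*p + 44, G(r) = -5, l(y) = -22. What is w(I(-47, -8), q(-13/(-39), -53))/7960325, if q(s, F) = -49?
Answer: -999/7960325 ≈ -0.00012550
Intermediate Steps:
I(p, C) = 44 - 5*p (I(p, C) = -5*p + 44 = 44 - 5*p)
w(g, v) = -999 (w(g, v) = -1021 - 1*(-22) = -1021 + 22 = -999)
w(I(-47, -8), q(-13/(-39), -53))/7960325 = -999/7960325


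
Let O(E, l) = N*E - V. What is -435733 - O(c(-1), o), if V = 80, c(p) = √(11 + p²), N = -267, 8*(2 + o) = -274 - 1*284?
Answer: -435653 + 534*√3 ≈ -4.3473e+5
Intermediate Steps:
o = -287/4 (o = -2 + (-274 - 1*284)/8 = -2 + (-274 - 284)/8 = -2 + (⅛)*(-558) = -2 - 279/4 = -287/4 ≈ -71.750)
O(E, l) = -80 - 267*E (O(E, l) = -267*E - 1*80 = -267*E - 80 = -80 - 267*E)
-435733 - O(c(-1), o) = -435733 - (-80 - 267*√(11 + (-1)²)) = -435733 - (-80 - 267*√(11 + 1)) = -435733 - (-80 - 534*√3) = -435733 + (80 + 534*√3) = -435653 + 534*√3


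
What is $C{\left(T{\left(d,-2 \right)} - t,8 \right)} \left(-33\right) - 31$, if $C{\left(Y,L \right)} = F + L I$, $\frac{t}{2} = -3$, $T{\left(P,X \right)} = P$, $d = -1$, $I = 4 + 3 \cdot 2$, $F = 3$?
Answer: $-2770$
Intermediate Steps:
$I = 10$ ($I = 4 + 6 = 10$)
$t = -6$ ($t = 2 \left(-3\right) = -6$)
$C{\left(Y,L \right)} = 3 + 10 L$ ($C{\left(Y,L \right)} = 3 + L 10 = 3 + 10 L$)
$C{\left(T{\left(d,-2 \right)} - t,8 \right)} \left(-33\right) - 31 = \left(3 + 10 \cdot 8\right) \left(-33\right) - 31 = \left(3 + 80\right) \left(-33\right) - 31 = 83 \left(-33\right) - 31 = -2739 - 31 = -2770$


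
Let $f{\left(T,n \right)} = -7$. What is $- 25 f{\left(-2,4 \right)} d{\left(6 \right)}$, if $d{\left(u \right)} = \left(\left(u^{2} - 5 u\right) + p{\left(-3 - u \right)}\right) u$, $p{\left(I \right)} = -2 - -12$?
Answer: $16800$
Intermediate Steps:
$p{\left(I \right)} = 10$ ($p{\left(I \right)} = -2 + 12 = 10$)
$d{\left(u \right)} = u \left(10 + u^{2} - 5 u\right)$ ($d{\left(u \right)} = \left(\left(u^{2} - 5 u\right) + 10\right) u = \left(10 + u^{2} - 5 u\right) u = u \left(10 + u^{2} - 5 u\right)$)
$- 25 f{\left(-2,4 \right)} d{\left(6 \right)} = \left(-25\right) \left(-7\right) 6 \left(10 + 6^{2} - 30\right) = 175 \cdot 6 \left(10 + 36 - 30\right) = 175 \cdot 6 \cdot 16 = 175 \cdot 96 = 16800$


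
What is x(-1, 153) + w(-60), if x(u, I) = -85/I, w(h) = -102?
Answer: -923/9 ≈ -102.56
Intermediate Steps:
x(-1, 153) + w(-60) = -85/153 - 102 = -85*1/153 - 102 = -5/9 - 102 = -923/9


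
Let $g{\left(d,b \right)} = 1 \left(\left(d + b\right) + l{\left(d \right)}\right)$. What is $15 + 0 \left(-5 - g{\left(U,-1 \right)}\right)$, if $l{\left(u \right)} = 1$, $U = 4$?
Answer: $15$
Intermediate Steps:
$g{\left(d,b \right)} = 1 + b + d$ ($g{\left(d,b \right)} = 1 \left(\left(d + b\right) + 1\right) = 1 \left(\left(b + d\right) + 1\right) = 1 \left(1 + b + d\right) = 1 + b + d$)
$15 + 0 \left(-5 - g{\left(U,-1 \right)}\right) = 15 + 0 \left(-5 - \left(1 - 1 + 4\right)\right) = 15 + 0 \left(-5 - 4\right) = 15 + 0 \left(-9\right) = 15 + 0 = 15$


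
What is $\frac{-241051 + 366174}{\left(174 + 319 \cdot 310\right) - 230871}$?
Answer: $- \frac{125123}{131807} \approx -0.94929$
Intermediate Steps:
$\frac{-241051 + 366174}{\left(174 + 319 \cdot 310\right) - 230871} = \frac{125123}{\left(174 + 98890\right) - 230871} = \frac{125123}{99064 - 230871} = \frac{125123}{-131807} = 125123 \left(- \frac{1}{131807}\right) = - \frac{125123}{131807}$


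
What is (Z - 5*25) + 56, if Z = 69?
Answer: 0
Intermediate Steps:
(Z - 5*25) + 56 = (69 - 5*25) + 56 = (69 - 125) + 56 = -56 + 56 = 0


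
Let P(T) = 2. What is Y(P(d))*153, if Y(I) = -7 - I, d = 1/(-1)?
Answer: -1377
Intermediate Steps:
d = -1
Y(P(d))*153 = (-7 - 1*2)*153 = (-7 - 2)*153 = -9*153 = -1377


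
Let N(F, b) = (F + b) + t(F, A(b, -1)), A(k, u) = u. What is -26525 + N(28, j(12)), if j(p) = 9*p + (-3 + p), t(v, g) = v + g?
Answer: -26353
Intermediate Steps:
t(v, g) = g + v
j(p) = -3 + 10*p
N(F, b) = -1 + b + 2*F (N(F, b) = (F + b) + (-1 + F) = -1 + b + 2*F)
-26525 + N(28, j(12)) = -26525 + (-1 + (-3 + 10*12) + 2*28) = -26525 + (-1 + (-3 + 120) + 56) = -26525 + (-1 + 117 + 56) = -26525 + 172 = -26353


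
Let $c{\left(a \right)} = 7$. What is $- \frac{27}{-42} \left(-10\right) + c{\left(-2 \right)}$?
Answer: $\frac{4}{7} \approx 0.57143$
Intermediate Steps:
$- \frac{27}{-42} \left(-10\right) + c{\left(-2 \right)} = - \frac{27}{-42} \left(-10\right) + 7 = \left(-27\right) \left(- \frac{1}{42}\right) \left(-10\right) + 7 = \frac{9}{14} \left(-10\right) + 7 = - \frac{45}{7} + 7 = \frac{4}{7}$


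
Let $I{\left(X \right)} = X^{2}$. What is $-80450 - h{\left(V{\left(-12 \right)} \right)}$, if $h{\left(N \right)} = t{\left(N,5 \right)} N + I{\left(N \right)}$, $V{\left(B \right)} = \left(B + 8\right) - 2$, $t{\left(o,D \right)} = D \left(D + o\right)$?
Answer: $-80516$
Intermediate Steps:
$V{\left(B \right)} = 6 + B$ ($V{\left(B \right)} = \left(8 + B\right) - 2 = 6 + B$)
$h{\left(N \right)} = N^{2} + N \left(25 + 5 N\right)$ ($h{\left(N \right)} = 5 \left(5 + N\right) N + N^{2} = \left(25 + 5 N\right) N + N^{2} = N \left(25 + 5 N\right) + N^{2} = N^{2} + N \left(25 + 5 N\right)$)
$-80450 - h{\left(V{\left(-12 \right)} \right)} = -80450 - \left(6 - 12\right) \left(25 + 6 \left(6 - 12\right)\right) = -80450 - - 6 \left(25 + 6 \left(-6\right)\right) = -80450 - - 6 \left(25 - 36\right) = -80450 - \left(-6\right) \left(-11\right) = -80450 - 66 = -80516$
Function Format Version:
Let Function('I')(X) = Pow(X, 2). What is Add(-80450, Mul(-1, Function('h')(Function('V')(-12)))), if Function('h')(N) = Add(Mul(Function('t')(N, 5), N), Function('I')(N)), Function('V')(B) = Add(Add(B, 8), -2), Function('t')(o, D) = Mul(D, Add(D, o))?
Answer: -80516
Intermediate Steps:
Function('V')(B) = Add(6, B) (Function('V')(B) = Add(Add(8, B), -2) = Add(6, B))
Function('h')(N) = Add(Pow(N, 2), Mul(N, Add(25, Mul(5, N)))) (Function('h')(N) = Add(Mul(Mul(5, Add(5, N)), N), Pow(N, 2)) = Add(Mul(Add(25, Mul(5, N)), N), Pow(N, 2)) = Add(Mul(N, Add(25, Mul(5, N))), Pow(N, 2)) = Add(Pow(N, 2), Mul(N, Add(25, Mul(5, N)))))
Add(-80450, Mul(-1, Function('h')(Function('V')(-12)))) = Add(-80450, Mul(-1, Mul(Add(6, -12), Add(25, Mul(6, Add(6, -12)))))) = Add(-80450, Mul(-1, Mul(-6, Add(25, Mul(6, -6))))) = Add(-80450, Mul(-1, Mul(-6, Add(25, -36)))) = Add(-80450, Mul(-1, Mul(-6, -11))) = Add(-80450, Mul(-1, 66)) = Add(-80450, -66) = -80516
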